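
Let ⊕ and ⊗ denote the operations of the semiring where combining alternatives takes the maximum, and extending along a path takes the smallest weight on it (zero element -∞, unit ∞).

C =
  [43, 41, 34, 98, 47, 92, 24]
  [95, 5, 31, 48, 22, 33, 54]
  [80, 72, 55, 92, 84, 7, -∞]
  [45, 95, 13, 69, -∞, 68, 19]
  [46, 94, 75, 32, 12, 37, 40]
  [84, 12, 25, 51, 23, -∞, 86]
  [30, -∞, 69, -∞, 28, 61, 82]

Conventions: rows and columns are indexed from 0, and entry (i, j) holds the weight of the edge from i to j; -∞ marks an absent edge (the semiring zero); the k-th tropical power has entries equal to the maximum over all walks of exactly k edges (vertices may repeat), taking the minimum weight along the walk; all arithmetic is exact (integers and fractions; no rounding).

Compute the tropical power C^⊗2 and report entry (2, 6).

C^⊗2:
  [84, 95, 47, 69, 43, 68, 86]
  [45, 48, 54, 95, 47, 92, 54]
  [72, 92, 75, 80, 55, 80, 54]
  [95, 69, 34, 69, 45, 68, 68]
  [94, 72, 55, 75, 75, 46, 54]
  [45, 51, 69, 84, 47, 84, 82]
  [69, 69, 69, 69, 69, 61, 82]
Key observation: the optimum is the walk 2->1->6, with weight 72 min 54 = 54.
Optimal value attained by: walk 2->1->6.
Answer: (C^⊗2)[2][6] = 54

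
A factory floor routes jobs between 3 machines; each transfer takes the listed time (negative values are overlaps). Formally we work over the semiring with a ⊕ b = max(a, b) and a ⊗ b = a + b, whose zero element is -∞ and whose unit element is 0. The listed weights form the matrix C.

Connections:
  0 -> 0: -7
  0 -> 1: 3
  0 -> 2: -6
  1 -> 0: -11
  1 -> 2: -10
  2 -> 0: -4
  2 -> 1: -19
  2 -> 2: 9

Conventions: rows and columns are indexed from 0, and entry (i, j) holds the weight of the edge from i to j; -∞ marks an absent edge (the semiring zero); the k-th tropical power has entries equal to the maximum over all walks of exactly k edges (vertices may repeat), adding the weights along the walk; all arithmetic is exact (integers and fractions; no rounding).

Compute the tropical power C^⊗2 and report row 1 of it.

C^⊗2:
  [-8, -4, 3]
  [-14, -8, -1]
  [5, -1, 18]
Answer: row 1 of C^⊗2 = [-14, -8, -1]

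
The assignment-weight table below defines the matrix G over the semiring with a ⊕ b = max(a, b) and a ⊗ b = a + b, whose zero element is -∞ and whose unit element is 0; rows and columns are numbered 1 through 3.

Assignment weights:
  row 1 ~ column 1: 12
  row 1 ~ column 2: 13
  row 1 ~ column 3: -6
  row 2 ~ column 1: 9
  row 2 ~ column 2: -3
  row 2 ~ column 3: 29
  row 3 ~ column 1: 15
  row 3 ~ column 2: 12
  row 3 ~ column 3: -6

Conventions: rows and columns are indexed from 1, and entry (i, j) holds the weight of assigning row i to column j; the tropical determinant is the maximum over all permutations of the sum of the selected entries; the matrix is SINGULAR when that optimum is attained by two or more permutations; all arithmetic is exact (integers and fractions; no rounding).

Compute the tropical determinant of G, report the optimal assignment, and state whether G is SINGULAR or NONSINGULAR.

σ = (1, 2, 3): 12 + (-3) + (-6) = 3
σ = (1, 3, 2): 12 + 29 + 12 = 53
σ = (2, 1, 3): 13 + 9 + (-6) = 16
σ = (2, 3, 1): 13 + 29 + 15 = 57
σ = (3, 1, 2): (-6) + 9 + 12 = 15
σ = (3, 2, 1): (-6) + (-3) + 15 = 6
Optimal value attained by: σ = (2, 3, 1).
Answer: det⊕(G) = 57; verdict: NONSINGULAR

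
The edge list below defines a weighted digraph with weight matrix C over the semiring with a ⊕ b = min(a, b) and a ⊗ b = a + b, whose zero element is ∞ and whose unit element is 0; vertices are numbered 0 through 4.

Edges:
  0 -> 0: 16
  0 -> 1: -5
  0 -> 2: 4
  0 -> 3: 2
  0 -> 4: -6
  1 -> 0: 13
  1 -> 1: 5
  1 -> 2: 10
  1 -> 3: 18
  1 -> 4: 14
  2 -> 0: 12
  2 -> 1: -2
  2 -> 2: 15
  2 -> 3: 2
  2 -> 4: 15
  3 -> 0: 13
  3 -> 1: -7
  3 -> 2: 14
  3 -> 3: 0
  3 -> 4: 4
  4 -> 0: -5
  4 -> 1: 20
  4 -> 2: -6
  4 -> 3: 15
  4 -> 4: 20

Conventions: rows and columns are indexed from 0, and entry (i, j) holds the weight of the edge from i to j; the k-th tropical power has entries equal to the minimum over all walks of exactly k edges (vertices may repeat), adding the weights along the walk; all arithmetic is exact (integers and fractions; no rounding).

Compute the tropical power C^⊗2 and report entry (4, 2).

C^⊗2:
  [-11, -5, -12, 2, 6]
  [9, 8, 8, 12, 7]
  [10, -5, 8, 2, 6]
  [-1, -7, -2, 0, 4]
  [6, -10, -1, -4, -11]
Key observation: the optimum is the walk 4->0->2, with weight (-5) + 4 = -1.
Optimal value attained by: walk 4->0->2.
Answer: (C^⊗2)[4][2] = -1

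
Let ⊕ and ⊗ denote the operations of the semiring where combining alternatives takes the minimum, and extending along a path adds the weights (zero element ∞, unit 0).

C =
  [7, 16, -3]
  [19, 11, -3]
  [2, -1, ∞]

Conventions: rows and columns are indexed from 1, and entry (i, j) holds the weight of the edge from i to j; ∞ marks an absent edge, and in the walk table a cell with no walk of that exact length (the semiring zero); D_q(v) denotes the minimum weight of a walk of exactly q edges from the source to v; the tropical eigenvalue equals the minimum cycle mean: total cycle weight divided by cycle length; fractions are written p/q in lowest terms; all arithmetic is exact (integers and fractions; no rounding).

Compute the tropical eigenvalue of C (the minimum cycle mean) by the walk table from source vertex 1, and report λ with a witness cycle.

q=0: [0, ∞, ∞]
q=1: [7, 16, -3]
q=2: [-1, -4, 4]
q=3: [6, 3, -7]
Optimal cycle mean attained by: cycle 2->3->2, total (-3) + (-1), length 2.
Answer: λ = -2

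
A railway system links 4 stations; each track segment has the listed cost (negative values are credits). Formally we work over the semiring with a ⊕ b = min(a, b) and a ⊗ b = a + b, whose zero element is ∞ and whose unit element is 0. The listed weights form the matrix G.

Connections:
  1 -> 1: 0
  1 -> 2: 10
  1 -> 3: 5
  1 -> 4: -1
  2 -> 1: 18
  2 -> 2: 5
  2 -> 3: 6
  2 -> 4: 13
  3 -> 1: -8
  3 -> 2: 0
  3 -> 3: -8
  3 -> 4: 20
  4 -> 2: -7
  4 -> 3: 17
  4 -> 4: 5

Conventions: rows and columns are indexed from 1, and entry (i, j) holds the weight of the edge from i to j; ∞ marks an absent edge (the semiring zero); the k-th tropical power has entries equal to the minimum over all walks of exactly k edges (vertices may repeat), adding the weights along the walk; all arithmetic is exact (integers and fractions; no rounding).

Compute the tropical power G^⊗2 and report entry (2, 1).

G^⊗2:
  [-3, -8, -3, -1]
  [-2, 6, -2, 17]
  [-16, -8, -16, -9]
  [9, -2, -1, 6]
Key observation: the optimum is the walk 2->3->1, with weight 6 + (-8) = -2.
Optimal value attained by: walk 2->3->1.
Answer: (G^⊗2)[2][1] = -2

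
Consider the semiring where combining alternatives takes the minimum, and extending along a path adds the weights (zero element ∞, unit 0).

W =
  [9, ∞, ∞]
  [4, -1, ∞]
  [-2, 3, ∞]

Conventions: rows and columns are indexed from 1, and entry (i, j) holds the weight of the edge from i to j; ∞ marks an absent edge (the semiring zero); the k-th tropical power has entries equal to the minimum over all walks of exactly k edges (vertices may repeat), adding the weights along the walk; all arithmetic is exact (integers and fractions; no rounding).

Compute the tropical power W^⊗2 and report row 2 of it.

W^⊗2:
  [18, ∞, ∞]
  [3, -2, ∞]
  [7, 2, ∞]
Answer: row 2 of W^⊗2 = [3, -2, ∞]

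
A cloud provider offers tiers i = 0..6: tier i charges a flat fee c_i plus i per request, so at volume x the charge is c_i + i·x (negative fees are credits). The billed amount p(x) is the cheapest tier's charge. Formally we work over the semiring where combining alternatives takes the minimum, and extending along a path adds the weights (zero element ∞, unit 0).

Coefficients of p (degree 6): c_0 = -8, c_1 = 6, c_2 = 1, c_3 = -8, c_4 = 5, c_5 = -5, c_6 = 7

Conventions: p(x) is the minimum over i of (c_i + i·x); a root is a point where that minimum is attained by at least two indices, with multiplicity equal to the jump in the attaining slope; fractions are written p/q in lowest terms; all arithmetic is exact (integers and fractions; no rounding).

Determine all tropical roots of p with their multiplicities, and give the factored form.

hull edge (i=0, c=-8) to (i=3, c=-8): slope 0, span 3
hull edge (i=3, c=-8) to (i=5, c=-5): slope 3/2, span 2
hull edge (i=5, c=-5) to (i=6, c=7): slope 12, span 1
Factored form: p(x) = 7 ⊗ (x ⊕ (-12)) ⊗ (x ⊕ (-3/2)) ⊗ (x ⊕ (-3/2)) ⊗ (x ⊕ 0) ⊗ (x ⊕ 0) ⊗ (x ⊕ 0)
Answer: roots = -12 (mult 1), -3/2 (mult 2), 0 (mult 3)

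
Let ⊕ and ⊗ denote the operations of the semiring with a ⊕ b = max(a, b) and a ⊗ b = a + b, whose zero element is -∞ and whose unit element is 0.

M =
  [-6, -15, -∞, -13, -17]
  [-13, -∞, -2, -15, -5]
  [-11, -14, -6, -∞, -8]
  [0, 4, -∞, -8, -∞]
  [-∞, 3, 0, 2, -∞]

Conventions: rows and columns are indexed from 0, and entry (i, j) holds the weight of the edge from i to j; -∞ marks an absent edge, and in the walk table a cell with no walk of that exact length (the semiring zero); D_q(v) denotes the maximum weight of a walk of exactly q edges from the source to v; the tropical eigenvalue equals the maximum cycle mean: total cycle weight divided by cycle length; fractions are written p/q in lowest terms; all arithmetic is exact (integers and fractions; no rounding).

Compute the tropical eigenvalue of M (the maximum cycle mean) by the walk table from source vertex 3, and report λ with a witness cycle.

q=0: [-∞, -∞, -∞, 0, -∞]
q=1: [0, 4, -∞, -8, -∞]
q=2: [-6, -4, 2, -11, -1]
q=3: [-9, 2, -1, 1, -6]
q=4: [1, 5, 0, -4, -3]
q=5: [-4, 0, 3, -1, 0]
Optimal cycle mean attained by: cycle 1->4->3->1, total (-5) + 2 + 4, length 3.
Answer: λ = 1/3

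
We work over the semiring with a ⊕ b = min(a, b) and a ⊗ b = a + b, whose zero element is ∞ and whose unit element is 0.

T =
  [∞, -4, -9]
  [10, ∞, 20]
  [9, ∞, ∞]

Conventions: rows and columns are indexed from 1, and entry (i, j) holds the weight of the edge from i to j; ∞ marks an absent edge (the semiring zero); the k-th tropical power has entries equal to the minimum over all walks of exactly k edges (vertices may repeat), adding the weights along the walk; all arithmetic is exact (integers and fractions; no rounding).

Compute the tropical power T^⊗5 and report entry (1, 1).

T^⊗2:
  [0, ∞, 16]
  [29, 6, 1]
  [∞, 5, 0]
T^⊗3:
  [25, -4, -9]
  [10, 25, 20]
  [9, ∞, 25]
T^⊗4:
  [0, 21, 16]
  [29, 6, 1]
  [34, 5, 0]
T^⊗5:
  [25, -4, -9]
  [10, 25, 20]
  [9, 30, 25]
Key observation: the optimum is the walk 1->2->3->1->3->1, with weight (-4) + 20 + 9 + (-9) + 9 = 25.
Optimal value attained by: walk 1->2->3->1->3->1.
Answer: (T^⊗5)[1][1] = 25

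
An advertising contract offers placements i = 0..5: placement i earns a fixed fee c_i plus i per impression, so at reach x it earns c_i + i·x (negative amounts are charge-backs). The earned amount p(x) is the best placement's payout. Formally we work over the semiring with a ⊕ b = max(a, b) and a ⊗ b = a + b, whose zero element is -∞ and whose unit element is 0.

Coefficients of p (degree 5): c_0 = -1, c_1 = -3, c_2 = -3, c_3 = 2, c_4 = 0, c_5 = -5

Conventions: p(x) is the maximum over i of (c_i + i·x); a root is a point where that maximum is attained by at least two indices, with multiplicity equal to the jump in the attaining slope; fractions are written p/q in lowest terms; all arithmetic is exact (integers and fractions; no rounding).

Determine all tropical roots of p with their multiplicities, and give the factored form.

hull edge (i=0, c=-1) to (i=3, c=2): slope 1, span 3
hull edge (i=3, c=2) to (i=4, c=0): slope -2, span 1
hull edge (i=4, c=0) to (i=5, c=-5): slope -5, span 1
Factored form: p(x) = -5 ⊗ (x ⊕ (-1)) ⊗ (x ⊕ (-1)) ⊗ (x ⊕ (-1)) ⊗ (x ⊕ 2) ⊗ (x ⊕ 5)
Answer: roots = -1 (mult 3), 2 (mult 1), 5 (mult 1)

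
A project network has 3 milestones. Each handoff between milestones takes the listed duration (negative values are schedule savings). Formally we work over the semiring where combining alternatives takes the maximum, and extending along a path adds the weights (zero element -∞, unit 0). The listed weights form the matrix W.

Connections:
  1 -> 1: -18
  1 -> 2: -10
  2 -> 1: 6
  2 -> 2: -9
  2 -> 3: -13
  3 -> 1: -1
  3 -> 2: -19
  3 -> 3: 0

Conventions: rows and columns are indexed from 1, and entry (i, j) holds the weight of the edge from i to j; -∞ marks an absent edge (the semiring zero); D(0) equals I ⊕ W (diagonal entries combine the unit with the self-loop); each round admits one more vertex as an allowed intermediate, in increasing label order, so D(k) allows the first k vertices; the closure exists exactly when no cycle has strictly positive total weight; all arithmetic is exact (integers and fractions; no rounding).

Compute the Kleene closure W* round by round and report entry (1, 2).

D(0):
  [0, -10, -∞]
  [6, 0, -13]
  [-1, -19, 0]
D(1):
  [0, -10, -∞]
  [6, 0, -13]
  [-1, -11, 0]
D(2):
  [0, -10, -23]
  [6, 0, -13]
  [-1, -11, 0]
D(3):
  [0, -10, -23]
  [6, 0, -13]
  [-1, -11, 0]
Answer: W*[1][2] = -10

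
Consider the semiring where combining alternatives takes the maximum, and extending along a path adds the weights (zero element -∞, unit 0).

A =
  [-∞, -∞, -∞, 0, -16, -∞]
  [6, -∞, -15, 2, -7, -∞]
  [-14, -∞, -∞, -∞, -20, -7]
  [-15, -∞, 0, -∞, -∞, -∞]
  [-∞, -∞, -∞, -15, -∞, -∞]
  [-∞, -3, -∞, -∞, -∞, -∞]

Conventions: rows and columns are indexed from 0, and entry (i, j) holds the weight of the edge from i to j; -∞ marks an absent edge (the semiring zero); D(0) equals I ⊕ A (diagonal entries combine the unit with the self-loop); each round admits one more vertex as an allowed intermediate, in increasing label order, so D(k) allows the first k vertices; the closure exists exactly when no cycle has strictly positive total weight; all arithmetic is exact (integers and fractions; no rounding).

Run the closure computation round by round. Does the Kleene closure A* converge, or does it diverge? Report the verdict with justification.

D(0):
  [0, -∞, -∞, 0, -16, -∞]
  [6, 0, -15, 2, -7, -∞]
  [-14, -∞, 0, -∞, -20, -7]
  [-15, -∞, 0, 0, -∞, -∞]
  [-∞, -∞, -∞, -15, 0, -∞]
  [-∞, -3, -∞, -∞, -∞, 0]
D(1):
  [0, -∞, -∞, 0, -16, -∞]
  [6, 0, -15, 6, -7, -∞]
  [-14, -∞, 0, -14, -20, -7]
  [-15, -∞, 0, 0, -31, -∞]
  [-∞, -∞, -∞, -15, 0, -∞]
  [-∞, -3, -∞, -∞, -∞, 0]
D(2):
  [0, -∞, -∞, 0, -16, -∞]
  [6, 0, -15, 6, -7, -∞]
  [-14, -∞, 0, -14, -20, -7]
  [-15, -∞, 0, 0, -31, -∞]
  [-∞, -∞, -∞, -15, 0, -∞]
  [3, -3, -18, 3, -10, 0]
D(3):
  [0, -∞, -∞, 0, -16, -∞]
  [6, 0, -15, 6, -7, -22]
  [-14, -∞, 0, -14, -20, -7]
  [-14, -∞, 0, 0, -20, -7]
  [-∞, -∞, -∞, -15, 0, -∞]
  [3, -3, -18, 3, -10, 0]
D(4):
  [0, -∞, 0, 0, -16, -7]
  [6, 0, 6, 6, -7, -1]
  [-14, -∞, 0, -14, -20, -7]
  [-14, -∞, 0, 0, -20, -7]
  [-29, -∞, -15, -15, 0, -22]
  [3, -3, 3, 3, -10, 0]
D(5):
  [0, -∞, 0, 0, -16, -7]
  [6, 0, 6, 6, -7, -1]
  [-14, -∞, 0, -14, -20, -7]
  [-14, -∞, 0, 0, -20, -7]
  [-29, -∞, -15, -15, 0, -22]
  [3, -3, 3, 3, -10, 0]
D(6):
  [0, -10, 0, 0, -16, -7]
  [6, 0, 6, 6, -7, -1]
  [-4, -10, 0, -4, -17, -7]
  [-4, -10, 0, 0, -17, -7]
  [-19, -25, -15, -15, 0, -22]
  [3, -3, 3, 3, -10, 0]
Key observation: every diagonal entry stays at the unit through all rounds, so no improving cycle exists.
Answer: CONVERGES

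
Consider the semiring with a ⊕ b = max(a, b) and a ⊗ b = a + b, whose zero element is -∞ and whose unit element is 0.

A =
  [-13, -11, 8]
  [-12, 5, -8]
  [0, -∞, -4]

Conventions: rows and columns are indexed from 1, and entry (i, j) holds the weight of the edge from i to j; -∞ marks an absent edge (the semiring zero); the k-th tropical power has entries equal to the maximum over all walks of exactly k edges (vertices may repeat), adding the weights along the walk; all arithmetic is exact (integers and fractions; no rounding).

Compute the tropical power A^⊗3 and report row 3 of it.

A^⊗2:
  [8, -6, 4]
  [-7, 10, -3]
  [-4, -11, 8]
A^⊗3:
  [4, -1, 16]
  [-2, 15, 2]
  [8, -6, 4]
Answer: row 3 of A^⊗3 = [8, -6, 4]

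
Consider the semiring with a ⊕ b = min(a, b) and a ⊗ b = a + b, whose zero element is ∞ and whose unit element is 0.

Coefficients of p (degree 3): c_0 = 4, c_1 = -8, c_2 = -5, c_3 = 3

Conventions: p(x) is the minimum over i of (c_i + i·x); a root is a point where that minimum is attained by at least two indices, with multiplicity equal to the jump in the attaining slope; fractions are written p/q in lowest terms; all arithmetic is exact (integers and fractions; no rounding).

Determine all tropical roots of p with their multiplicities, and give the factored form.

hull edge (i=0, c=4) to (i=1, c=-8): slope -12, span 1
hull edge (i=1, c=-8) to (i=2, c=-5): slope 3, span 1
hull edge (i=2, c=-5) to (i=3, c=3): slope 8, span 1
Factored form: p(x) = 3 ⊗ (x ⊕ (-8)) ⊗ (x ⊕ (-3)) ⊗ (x ⊕ 12)
Answer: roots = -8 (mult 1), -3 (mult 1), 12 (mult 1)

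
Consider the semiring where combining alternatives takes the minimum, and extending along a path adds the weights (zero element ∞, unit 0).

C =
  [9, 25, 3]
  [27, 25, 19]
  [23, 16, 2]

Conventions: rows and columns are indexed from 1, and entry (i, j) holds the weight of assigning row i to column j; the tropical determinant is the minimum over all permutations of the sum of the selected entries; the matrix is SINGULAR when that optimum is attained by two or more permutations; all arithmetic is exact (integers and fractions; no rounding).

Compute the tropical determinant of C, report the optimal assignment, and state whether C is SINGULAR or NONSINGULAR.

σ = (1, 2, 3): 9 + 25 + 2 = 36
σ = (1, 3, 2): 9 + 19 + 16 = 44
σ = (2, 1, 3): 25 + 27 + 2 = 54
σ = (2, 3, 1): 25 + 19 + 23 = 67
σ = (3, 1, 2): 3 + 27 + 16 = 46
σ = (3, 2, 1): 3 + 25 + 23 = 51
Optimal value attained by: σ = (1, 2, 3).
Answer: det⊕(C) = 36; verdict: NONSINGULAR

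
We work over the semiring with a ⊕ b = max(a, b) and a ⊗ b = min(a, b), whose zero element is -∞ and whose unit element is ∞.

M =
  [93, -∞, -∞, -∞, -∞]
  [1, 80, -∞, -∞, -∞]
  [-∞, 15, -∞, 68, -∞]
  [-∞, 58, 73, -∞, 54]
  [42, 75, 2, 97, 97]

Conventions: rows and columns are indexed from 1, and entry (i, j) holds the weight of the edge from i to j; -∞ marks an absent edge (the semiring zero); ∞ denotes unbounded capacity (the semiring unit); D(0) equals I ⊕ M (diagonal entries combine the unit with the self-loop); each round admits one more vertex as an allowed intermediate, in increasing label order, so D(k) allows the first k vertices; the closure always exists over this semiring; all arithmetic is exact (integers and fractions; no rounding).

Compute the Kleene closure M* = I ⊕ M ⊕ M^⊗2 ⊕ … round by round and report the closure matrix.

D(0):
  [∞, -∞, -∞, -∞, -∞]
  [1, ∞, -∞, -∞, -∞]
  [-∞, 15, ∞, 68, -∞]
  [-∞, 58, 73, ∞, 54]
  [42, 75, 2, 97, ∞]
D(1):
  [∞, -∞, -∞, -∞, -∞]
  [1, ∞, -∞, -∞, -∞]
  [-∞, 15, ∞, 68, -∞]
  [-∞, 58, 73, ∞, 54]
  [42, 75, 2, 97, ∞]
D(2):
  [∞, -∞, -∞, -∞, -∞]
  [1, ∞, -∞, -∞, -∞]
  [1, 15, ∞, 68, -∞]
  [1, 58, 73, ∞, 54]
  [42, 75, 2, 97, ∞]
D(3):
  [∞, -∞, -∞, -∞, -∞]
  [1, ∞, -∞, -∞, -∞]
  [1, 15, ∞, 68, -∞]
  [1, 58, 73, ∞, 54]
  [42, 75, 2, 97, ∞]
D(4):
  [∞, -∞, -∞, -∞, -∞]
  [1, ∞, -∞, -∞, -∞]
  [1, 58, ∞, 68, 54]
  [1, 58, 73, ∞, 54]
  [42, 75, 73, 97, ∞]
D(5):
  [∞, -∞, -∞, -∞, -∞]
  [1, ∞, -∞, -∞, -∞]
  [42, 58, ∞, 68, 54]
  [42, 58, 73, ∞, 54]
  [42, 75, 73, 97, ∞]
Answer: M* = [[∞, -∞, -∞, -∞, -∞], [1, ∞, -∞, -∞, -∞], [42, 58, ∞, 68, 54], [42, 58, 73, ∞, 54], [42, 75, 73, 97, ∞]]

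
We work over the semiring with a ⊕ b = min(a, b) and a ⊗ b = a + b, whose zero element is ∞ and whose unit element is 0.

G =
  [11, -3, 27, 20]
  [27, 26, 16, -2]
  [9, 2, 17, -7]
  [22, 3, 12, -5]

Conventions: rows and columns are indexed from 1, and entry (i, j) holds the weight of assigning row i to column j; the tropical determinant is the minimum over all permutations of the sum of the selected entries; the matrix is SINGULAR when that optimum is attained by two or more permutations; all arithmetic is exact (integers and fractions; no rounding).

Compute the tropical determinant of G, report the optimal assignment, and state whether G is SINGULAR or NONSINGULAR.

σ = (1, 2, 3, 4): 11 + 26 + 17 + (-5) = 49
σ = (1, 2, 4, 3): 11 + 26 + (-7) + 12 = 42
σ = (1, 3, 2, 4): 11 + 16 + 2 + (-5) = 24
σ = (1, 3, 4, 2): 11 + 16 + (-7) + 3 = 23
σ = (1, 4, 2, 3): 11 + (-2) + 2 + 12 = 23
σ = (1, 4, 3, 2): 11 + (-2) + 17 + 3 = 29
σ = (2, 1, 3, 4): (-3) + 27 + 17 + (-5) = 36
σ = (2, 1, 4, 3): (-3) + 27 + (-7) + 12 = 29
σ = (2, 3, 1, 4): (-3) + 16 + 9 + (-5) = 17
σ = (2, 3, 4, 1): (-3) + 16 + (-7) + 22 = 28
σ = (2, 4, 1, 3): (-3) + (-2) + 9 + 12 = 16
σ = (2, 4, 3, 1): (-3) + (-2) + 17 + 22 = 34
σ = (3, 1, 2, 4): 27 + 27 + 2 + (-5) = 51
σ = (3, 1, 4, 2): 27 + 27 + (-7) + 3 = 50
σ = (3, 2, 1, 4): 27 + 26 + 9 + (-5) = 57
σ = (3, 2, 4, 1): 27 + 26 + (-7) + 22 = 68
σ = (3, 4, 1, 2): 27 + (-2) + 9 + 3 = 37
σ = (3, 4, 2, 1): 27 + (-2) + 2 + 22 = 49
σ = (4, 1, 2, 3): 20 + 27 + 2 + 12 = 61
σ = (4, 1, 3, 2): 20 + 27 + 17 + 3 = 67
σ = (4, 2, 1, 3): 20 + 26 + 9 + 12 = 67
σ = (4, 2, 3, 1): 20 + 26 + 17 + 22 = 85
σ = (4, 3, 1, 2): 20 + 16 + 9 + 3 = 48
σ = (4, 3, 2, 1): 20 + 16 + 2 + 22 = 60
Optimal value attained by: σ = (2, 4, 1, 3).
Answer: det⊕(G) = 16; verdict: NONSINGULAR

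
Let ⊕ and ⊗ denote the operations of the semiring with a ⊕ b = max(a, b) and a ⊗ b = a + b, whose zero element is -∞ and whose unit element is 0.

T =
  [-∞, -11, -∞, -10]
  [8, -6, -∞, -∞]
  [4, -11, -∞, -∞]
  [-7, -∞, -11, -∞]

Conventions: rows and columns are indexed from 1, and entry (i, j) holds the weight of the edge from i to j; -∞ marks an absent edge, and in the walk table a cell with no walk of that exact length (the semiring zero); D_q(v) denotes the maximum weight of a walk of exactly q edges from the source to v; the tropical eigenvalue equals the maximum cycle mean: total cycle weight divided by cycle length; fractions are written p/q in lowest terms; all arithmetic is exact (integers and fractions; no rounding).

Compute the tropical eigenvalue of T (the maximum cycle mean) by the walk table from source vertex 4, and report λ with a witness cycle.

q=0: [-∞, -∞, -∞, 0]
q=1: [-7, -∞, -11, -∞]
q=2: [-7, -18, -∞, -17]
q=3: [-10, -18, -28, -17]
q=4: [-10, -21, -28, -20]
Optimal cycle mean attained by: cycle 1->2->1, total (-11) + 8, length 2.
Answer: λ = -3/2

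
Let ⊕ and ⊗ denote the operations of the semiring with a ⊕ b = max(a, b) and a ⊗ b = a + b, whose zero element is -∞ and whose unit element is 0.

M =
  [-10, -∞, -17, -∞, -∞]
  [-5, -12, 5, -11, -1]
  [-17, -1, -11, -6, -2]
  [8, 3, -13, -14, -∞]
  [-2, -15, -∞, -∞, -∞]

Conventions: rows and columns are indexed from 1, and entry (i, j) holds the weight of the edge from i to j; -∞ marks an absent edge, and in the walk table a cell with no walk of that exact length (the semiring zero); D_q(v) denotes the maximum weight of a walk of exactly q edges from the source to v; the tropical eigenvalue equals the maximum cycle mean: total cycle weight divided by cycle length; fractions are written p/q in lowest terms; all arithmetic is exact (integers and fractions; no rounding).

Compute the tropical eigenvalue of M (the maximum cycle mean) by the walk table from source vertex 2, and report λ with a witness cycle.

q=0: [-∞, 0, -∞, -∞, -∞]
q=1: [-5, -12, 5, -11, -1]
q=2: [-3, 4, -6, -1, 3]
q=3: [7, 2, 9, -7, 3]
q=4: [1, 8, 7, 3, 7]
q=5: [11, 6, 13, 1, 7]
Optimal cycle mean attained by: cycle 2->3->2, total 5 + (-1), length 2.
Answer: λ = 2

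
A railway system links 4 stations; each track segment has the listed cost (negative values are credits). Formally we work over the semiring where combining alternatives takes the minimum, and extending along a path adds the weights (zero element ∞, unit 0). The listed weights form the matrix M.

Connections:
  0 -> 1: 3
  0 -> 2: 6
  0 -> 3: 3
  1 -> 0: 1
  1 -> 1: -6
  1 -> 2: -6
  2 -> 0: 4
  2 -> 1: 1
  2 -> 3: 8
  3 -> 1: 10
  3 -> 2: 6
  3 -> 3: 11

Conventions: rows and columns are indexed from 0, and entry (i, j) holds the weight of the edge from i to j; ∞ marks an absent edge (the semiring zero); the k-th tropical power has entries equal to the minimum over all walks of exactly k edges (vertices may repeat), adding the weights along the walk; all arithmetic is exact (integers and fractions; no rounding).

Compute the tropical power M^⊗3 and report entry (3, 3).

M^⊗2:
  [4, -3, -3, 14]
  [-5, -12, -12, 2]
  [2, -5, -5, 7]
  [10, 4, 4, 14]
M^⊗3:
  [-2, -9, -9, 5]
  [-11, -18, -18, -4]
  [-4, -11, -11, 3]
  [5, -2, -2, 12]
Key observation: the optimum is the walk 3->1->2->3, with weight 10 + (-6) + 8 = 12.
Optimal value attained by: walk 3->1->2->3.
Answer: (M^⊗3)[3][3] = 12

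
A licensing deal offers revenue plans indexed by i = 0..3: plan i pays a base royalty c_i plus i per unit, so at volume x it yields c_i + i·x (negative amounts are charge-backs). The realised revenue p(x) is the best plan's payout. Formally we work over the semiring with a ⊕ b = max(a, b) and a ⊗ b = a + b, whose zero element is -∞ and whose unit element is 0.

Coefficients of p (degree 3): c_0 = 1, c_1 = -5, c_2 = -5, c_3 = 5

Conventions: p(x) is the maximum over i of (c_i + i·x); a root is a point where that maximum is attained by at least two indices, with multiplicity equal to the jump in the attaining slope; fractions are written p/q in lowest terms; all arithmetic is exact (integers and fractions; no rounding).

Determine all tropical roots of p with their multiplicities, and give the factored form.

hull edge (i=0, c=1) to (i=3, c=5): slope 4/3, span 3
Factored form: p(x) = 5 ⊗ (x ⊕ (-4/3)) ⊗ (x ⊕ (-4/3)) ⊗ (x ⊕ (-4/3))
Answer: roots = -4/3 (mult 3)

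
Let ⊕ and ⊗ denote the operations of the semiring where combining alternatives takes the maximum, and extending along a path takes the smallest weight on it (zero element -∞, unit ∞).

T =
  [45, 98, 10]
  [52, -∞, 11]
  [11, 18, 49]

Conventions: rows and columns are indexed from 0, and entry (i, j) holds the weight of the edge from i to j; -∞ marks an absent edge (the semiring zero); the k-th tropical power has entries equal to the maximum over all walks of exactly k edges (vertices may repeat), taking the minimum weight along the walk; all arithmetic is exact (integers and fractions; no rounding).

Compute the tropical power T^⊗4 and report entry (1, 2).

T^⊗2:
  [52, 45, 11]
  [45, 52, 11]
  [18, 18, 49]
T^⊗3:
  [45, 52, 11]
  [52, 45, 11]
  [18, 18, 49]
T^⊗4:
  [52, 45, 11]
  [45, 52, 11]
  [18, 18, 49]
Key observation: the optimum is the walk 1->0->0->1->2, with weight 52 min 45 min 98 min 11 = 11.
Optimal value attained by: walk 1->0->0->1->2.
Answer: (T^⊗4)[1][2] = 11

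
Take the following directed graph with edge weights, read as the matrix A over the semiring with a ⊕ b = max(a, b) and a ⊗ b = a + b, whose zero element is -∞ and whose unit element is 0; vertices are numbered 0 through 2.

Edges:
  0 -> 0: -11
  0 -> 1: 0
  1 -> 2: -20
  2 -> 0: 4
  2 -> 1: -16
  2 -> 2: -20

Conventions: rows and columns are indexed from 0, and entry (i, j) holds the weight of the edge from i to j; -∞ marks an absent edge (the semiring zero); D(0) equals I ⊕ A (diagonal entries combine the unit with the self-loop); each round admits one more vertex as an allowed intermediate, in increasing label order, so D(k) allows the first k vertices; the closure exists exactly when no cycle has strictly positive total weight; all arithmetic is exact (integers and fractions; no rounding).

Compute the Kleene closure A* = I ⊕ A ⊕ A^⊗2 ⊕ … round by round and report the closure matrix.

D(0):
  [0, 0, -∞]
  [-∞, 0, -20]
  [4, -16, 0]
D(1):
  [0, 0, -∞]
  [-∞, 0, -20]
  [4, 4, 0]
D(2):
  [0, 0, -20]
  [-∞, 0, -20]
  [4, 4, 0]
D(3):
  [0, 0, -20]
  [-16, 0, -20]
  [4, 4, 0]
Answer: A* = [[0, 0, -20], [-16, 0, -20], [4, 4, 0]]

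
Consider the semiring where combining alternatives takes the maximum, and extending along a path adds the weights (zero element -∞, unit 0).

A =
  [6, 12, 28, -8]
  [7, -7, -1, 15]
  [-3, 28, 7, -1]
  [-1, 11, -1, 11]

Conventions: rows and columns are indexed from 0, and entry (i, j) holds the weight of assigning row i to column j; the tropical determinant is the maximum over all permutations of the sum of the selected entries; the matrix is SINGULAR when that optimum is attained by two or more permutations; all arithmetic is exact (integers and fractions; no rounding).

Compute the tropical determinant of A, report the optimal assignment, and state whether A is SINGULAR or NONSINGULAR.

σ = (0, 1, 2, 3): 6 + (-7) + 7 + 11 = 17
σ = (0, 1, 3, 2): 6 + (-7) + (-1) + (-1) = -3
σ = (0, 2, 1, 3): 6 + (-1) + 28 + 11 = 44
σ = (0, 2, 3, 1): 6 + (-1) + (-1) + 11 = 15
σ = (0, 3, 1, 2): 6 + 15 + 28 + (-1) = 48
σ = (0, 3, 2, 1): 6 + 15 + 7 + 11 = 39
σ = (1, 0, 2, 3): 12 + 7 + 7 + 11 = 37
σ = (1, 0, 3, 2): 12 + 7 + (-1) + (-1) = 17
σ = (1, 2, 0, 3): 12 + (-1) + (-3) + 11 = 19
σ = (1, 2, 3, 0): 12 + (-1) + (-1) + (-1) = 9
σ = (1, 3, 0, 2): 12 + 15 + (-3) + (-1) = 23
σ = (1, 3, 2, 0): 12 + 15 + 7 + (-1) = 33
σ = (2, 0, 1, 3): 28 + 7 + 28 + 11 = 74
σ = (2, 0, 3, 1): 28 + 7 + (-1) + 11 = 45
σ = (2, 1, 0, 3): 28 + (-7) + (-3) + 11 = 29
σ = (2, 1, 3, 0): 28 + (-7) + (-1) + (-1) = 19
σ = (2, 3, 0, 1): 28 + 15 + (-3) + 11 = 51
σ = (2, 3, 1, 0): 28 + 15 + 28 + (-1) = 70
σ = (3, 0, 1, 2): (-8) + 7 + 28 + (-1) = 26
σ = (3, 0, 2, 1): (-8) + 7 + 7 + 11 = 17
σ = (3, 1, 0, 2): (-8) + (-7) + (-3) + (-1) = -19
σ = (3, 1, 2, 0): (-8) + (-7) + 7 + (-1) = -9
σ = (3, 2, 0, 1): (-8) + (-1) + (-3) + 11 = -1
σ = (3, 2, 1, 0): (-8) + (-1) + 28 + (-1) = 18
Optimal value attained by: σ = (2, 0, 1, 3).
Answer: det⊕(A) = 74; verdict: NONSINGULAR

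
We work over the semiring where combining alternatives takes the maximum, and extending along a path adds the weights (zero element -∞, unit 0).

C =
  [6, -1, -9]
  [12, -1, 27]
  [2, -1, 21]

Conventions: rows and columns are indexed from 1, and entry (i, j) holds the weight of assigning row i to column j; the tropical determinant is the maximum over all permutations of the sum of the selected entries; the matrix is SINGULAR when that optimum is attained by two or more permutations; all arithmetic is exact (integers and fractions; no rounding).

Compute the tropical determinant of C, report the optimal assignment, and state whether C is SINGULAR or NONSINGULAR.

σ = (1, 2, 3): 6 + (-1) + 21 = 26
σ = (1, 3, 2): 6 + 27 + (-1) = 32
σ = (2, 1, 3): (-1) + 12 + 21 = 32
σ = (2, 3, 1): (-1) + 27 + 2 = 28
σ = (3, 1, 2): (-9) + 12 + (-1) = 2
σ = (3, 2, 1): (-9) + (-1) + 2 = -8
Optimal value attained by: σ = (1, 3, 2).
Answer: det⊕(C) = 32; verdict: SINGULAR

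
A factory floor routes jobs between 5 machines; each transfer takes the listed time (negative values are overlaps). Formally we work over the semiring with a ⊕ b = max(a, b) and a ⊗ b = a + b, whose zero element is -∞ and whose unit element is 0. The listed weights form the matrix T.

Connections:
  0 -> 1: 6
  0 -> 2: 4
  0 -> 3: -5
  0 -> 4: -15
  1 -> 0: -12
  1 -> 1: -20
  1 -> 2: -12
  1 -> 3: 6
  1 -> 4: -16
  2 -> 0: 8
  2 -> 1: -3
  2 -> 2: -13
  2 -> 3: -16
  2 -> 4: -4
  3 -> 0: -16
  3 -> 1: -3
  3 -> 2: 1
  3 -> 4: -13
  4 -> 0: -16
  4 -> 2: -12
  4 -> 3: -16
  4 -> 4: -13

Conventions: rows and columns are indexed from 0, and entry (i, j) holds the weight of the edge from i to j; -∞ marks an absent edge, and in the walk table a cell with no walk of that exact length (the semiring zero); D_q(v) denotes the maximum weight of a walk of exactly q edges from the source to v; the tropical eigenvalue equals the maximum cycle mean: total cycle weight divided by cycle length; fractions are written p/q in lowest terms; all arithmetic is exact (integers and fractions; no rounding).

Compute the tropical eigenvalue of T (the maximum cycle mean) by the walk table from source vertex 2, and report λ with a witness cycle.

q=0: [-∞, -∞, 0, -∞, -∞]
q=1: [8, -3, -13, -16, -4]
q=2: [-5, 14, 12, 3, -7]
q=3: [20, 9, 4, 20, 8]
q=4: [12, 26, 24, 15, 7]
q=5: [32, 21, 16, 32, 20]
Optimal cycle mean attained by: cycle 0->2->0, total 4 + 8, length 2.
Answer: λ = 6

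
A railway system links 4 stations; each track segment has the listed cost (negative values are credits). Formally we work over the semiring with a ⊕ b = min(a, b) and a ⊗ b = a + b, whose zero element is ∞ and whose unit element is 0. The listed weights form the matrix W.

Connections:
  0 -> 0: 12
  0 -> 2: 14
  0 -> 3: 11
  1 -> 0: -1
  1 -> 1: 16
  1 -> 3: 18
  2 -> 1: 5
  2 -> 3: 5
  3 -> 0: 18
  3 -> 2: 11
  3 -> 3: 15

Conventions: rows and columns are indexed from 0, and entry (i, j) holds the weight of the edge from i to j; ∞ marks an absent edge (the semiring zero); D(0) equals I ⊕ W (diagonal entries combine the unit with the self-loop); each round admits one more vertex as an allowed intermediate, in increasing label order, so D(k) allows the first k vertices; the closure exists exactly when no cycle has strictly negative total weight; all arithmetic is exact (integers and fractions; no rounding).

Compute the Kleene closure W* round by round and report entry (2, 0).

D(0):
  [0, ∞, 14, 11]
  [-1, 0, ∞, 18]
  [∞, 5, 0, 5]
  [18, ∞, 11, 0]
D(1):
  [0, ∞, 14, 11]
  [-1, 0, 13, 10]
  [∞, 5, 0, 5]
  [18, ∞, 11, 0]
D(2):
  [0, ∞, 14, 11]
  [-1, 0, 13, 10]
  [4, 5, 0, 5]
  [18, ∞, 11, 0]
D(3):
  [0, 19, 14, 11]
  [-1, 0, 13, 10]
  [4, 5, 0, 5]
  [15, 16, 11, 0]
D(4):
  [0, 19, 14, 11]
  [-1, 0, 13, 10]
  [4, 5, 0, 5]
  [15, 16, 11, 0]
Answer: W*[2][0] = 4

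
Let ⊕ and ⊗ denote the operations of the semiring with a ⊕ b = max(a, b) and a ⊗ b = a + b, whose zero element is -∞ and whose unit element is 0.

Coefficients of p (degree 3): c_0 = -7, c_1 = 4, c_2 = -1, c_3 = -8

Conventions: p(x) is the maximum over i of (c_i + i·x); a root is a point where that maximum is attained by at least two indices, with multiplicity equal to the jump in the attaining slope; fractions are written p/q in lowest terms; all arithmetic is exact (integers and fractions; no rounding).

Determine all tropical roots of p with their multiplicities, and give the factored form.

hull edge (i=0, c=-7) to (i=1, c=4): slope 11, span 1
hull edge (i=1, c=4) to (i=2, c=-1): slope -5, span 1
hull edge (i=2, c=-1) to (i=3, c=-8): slope -7, span 1
Factored form: p(x) = -8 ⊗ (x ⊕ (-11)) ⊗ (x ⊕ 5) ⊗ (x ⊕ 7)
Answer: roots = -11 (mult 1), 5 (mult 1), 7 (mult 1)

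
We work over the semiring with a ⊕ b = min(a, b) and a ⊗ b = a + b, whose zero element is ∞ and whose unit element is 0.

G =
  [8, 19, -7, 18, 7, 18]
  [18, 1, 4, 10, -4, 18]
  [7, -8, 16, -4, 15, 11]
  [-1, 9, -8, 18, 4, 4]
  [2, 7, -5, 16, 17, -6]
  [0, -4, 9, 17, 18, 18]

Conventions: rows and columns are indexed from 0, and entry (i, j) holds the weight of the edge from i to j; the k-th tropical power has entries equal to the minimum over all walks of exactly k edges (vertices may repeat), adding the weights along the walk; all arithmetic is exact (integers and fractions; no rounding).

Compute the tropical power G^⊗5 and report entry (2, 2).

G^⊗2:
  [0, -15, 1, -11, 8, 1]
  [-2, -4, -9, 0, -3, -10]
  [-5, -7, -12, 2, -12, 0]
  [-1, -16, -8, -12, 5, -2]
  [-6, -13, -5, -9, 3, 6]
  [8, -3, -7, 5, -8, 12]
G^⊗3:
  [-12, -14, -19, -5, -19, -7]
  [-10, -17, -9, -13, -8, -9]
  [-10, -20, -17, -16, -11, -18]
  [-13, -16, -20, -12, -20, -8]
  [-10, -13, -17, -9, -17, -5]
  [-6, -15, -13, -11, -7, -14]
G^⊗4:
  [-17, -27, -24, -23, -18, -25]
  [-14, -17, -21, -13, -21, -14]
  [-18, -25, -24, -21, -24, -17]
  [-18, -28, -25, -24, -20, -26]
  [-15, -25, -22, -21, -17, -23]
  [-14, -21, -19, -17, -19, -13]
G^⊗5:
  [-25, -32, -31, -28, -31, -24]
  [-19, -29, -26, -25, -21, -27]
  [-22, -32, -29, -28, -29, -30]
  [-26, -33, -32, -29, -32, -26]
  [-23, -30, -29, -26, -29, -23]
  [-18, -27, -25, -23, -25, -25]
Key observation: the optimum is the walk 2->1->4->2->3->2, with weight (-8) + (-4) + (-5) + (-4) + (-8) = -29.
Optimal value attained by: walk 2->1->4->2->3->2.
Answer: (G^⊗5)[2][2] = -29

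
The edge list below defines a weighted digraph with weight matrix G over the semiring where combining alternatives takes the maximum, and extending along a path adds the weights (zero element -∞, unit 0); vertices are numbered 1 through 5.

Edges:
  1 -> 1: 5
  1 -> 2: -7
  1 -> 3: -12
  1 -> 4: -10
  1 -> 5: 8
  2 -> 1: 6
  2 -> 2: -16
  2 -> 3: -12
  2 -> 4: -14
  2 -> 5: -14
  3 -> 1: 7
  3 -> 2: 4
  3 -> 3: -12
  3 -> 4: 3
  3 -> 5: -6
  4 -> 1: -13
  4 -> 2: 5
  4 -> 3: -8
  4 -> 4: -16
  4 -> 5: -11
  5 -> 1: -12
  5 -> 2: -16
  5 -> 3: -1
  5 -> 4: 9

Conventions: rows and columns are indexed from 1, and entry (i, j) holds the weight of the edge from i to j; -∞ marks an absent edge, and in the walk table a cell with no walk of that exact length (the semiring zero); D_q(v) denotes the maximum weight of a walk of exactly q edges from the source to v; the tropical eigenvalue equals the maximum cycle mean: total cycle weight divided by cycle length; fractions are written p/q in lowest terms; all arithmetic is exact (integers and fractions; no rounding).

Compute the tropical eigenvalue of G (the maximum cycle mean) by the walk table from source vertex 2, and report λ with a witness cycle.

q=0: [-∞, 0, -∞, -∞, -∞]
q=1: [6, -16, -12, -14, -14]
q=2: [11, -1, -6, -4, 14]
q=3: [16, 4, 13, 23, 19]
q=4: [21, 28, 18, 28, 24]
q=5: [34, 33, 23, 33, 29]
Optimal cycle mean attained by: cycle 1->5->4->2->1, total 8 + 9 + 5 + 6, length 4.
Answer: λ = 7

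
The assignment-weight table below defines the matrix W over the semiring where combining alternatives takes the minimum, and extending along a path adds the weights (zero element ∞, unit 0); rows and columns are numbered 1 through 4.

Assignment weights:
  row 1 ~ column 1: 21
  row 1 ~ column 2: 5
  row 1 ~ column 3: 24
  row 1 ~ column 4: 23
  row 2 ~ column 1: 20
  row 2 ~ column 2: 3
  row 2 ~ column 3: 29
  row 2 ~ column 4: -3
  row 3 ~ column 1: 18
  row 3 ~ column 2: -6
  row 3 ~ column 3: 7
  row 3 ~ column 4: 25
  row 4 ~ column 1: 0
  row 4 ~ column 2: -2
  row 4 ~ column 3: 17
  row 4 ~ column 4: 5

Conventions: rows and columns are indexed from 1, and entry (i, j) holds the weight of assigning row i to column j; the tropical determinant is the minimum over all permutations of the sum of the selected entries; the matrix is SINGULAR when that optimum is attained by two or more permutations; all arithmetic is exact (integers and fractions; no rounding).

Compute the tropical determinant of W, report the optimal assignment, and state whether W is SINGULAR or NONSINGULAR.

σ = (1, 2, 3, 4): 21 + 3 + 7 + 5 = 36
σ = (1, 2, 4, 3): 21 + 3 + 25 + 17 = 66
σ = (1, 3, 2, 4): 21 + 29 + (-6) + 5 = 49
σ = (1, 3, 4, 2): 21 + 29 + 25 + (-2) = 73
σ = (1, 4, 2, 3): 21 + (-3) + (-6) + 17 = 29
σ = (1, 4, 3, 2): 21 + (-3) + 7 + (-2) = 23
σ = (2, 1, 3, 4): 5 + 20 + 7 + 5 = 37
σ = (2, 1, 4, 3): 5 + 20 + 25 + 17 = 67
σ = (2, 3, 1, 4): 5 + 29 + 18 + 5 = 57
σ = (2, 3, 4, 1): 5 + 29 + 25 + 0 = 59
σ = (2, 4, 1, 3): 5 + (-3) + 18 + 17 = 37
σ = (2, 4, 3, 1): 5 + (-3) + 7 + 0 = 9
σ = (3, 1, 2, 4): 24 + 20 + (-6) + 5 = 43
σ = (3, 1, 4, 2): 24 + 20 + 25 + (-2) = 67
σ = (3, 2, 1, 4): 24 + 3 + 18 + 5 = 50
σ = (3, 2, 4, 1): 24 + 3 + 25 + 0 = 52
σ = (3, 4, 1, 2): 24 + (-3) + 18 + (-2) = 37
σ = (3, 4, 2, 1): 24 + (-3) + (-6) + 0 = 15
σ = (4, 1, 2, 3): 23 + 20 + (-6) + 17 = 54
σ = (4, 1, 3, 2): 23 + 20 + 7 + (-2) = 48
σ = (4, 2, 1, 3): 23 + 3 + 18 + 17 = 61
σ = (4, 2, 3, 1): 23 + 3 + 7 + 0 = 33
σ = (4, 3, 1, 2): 23 + 29 + 18 + (-2) = 68
σ = (4, 3, 2, 1): 23 + 29 + (-6) + 0 = 46
Optimal value attained by: σ = (2, 4, 3, 1).
Answer: det⊕(W) = 9; verdict: NONSINGULAR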